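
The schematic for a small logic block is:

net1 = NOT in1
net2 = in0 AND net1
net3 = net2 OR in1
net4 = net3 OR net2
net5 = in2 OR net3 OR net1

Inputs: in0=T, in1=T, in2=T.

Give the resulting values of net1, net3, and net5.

net1 = F, net3 = T, net5 = T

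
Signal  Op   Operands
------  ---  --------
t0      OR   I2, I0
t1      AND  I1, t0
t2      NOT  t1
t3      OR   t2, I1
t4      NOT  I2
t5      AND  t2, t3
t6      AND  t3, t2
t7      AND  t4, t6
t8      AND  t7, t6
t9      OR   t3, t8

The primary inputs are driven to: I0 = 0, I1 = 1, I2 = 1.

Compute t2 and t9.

t0 = I2 OR I0 = 1 OR 0 = 1
t1 = I1 AND t0 = 1 AND 1 = 1
t2 = NOT t1 = NOT 1 = 0
t3 = t2 OR I1 = 0 OR 1 = 1
t4 = NOT I2 = NOT 1 = 0
t6 = t3 AND t2 = 1 AND 0 = 0
t7 = t4 AND t6 = 0 AND 0 = 0
t8 = t7 AND t6 = 0 AND 0 = 0
t9 = t3 OR t8 = 1 OR 0 = 1

t2 = 0; t9 = 1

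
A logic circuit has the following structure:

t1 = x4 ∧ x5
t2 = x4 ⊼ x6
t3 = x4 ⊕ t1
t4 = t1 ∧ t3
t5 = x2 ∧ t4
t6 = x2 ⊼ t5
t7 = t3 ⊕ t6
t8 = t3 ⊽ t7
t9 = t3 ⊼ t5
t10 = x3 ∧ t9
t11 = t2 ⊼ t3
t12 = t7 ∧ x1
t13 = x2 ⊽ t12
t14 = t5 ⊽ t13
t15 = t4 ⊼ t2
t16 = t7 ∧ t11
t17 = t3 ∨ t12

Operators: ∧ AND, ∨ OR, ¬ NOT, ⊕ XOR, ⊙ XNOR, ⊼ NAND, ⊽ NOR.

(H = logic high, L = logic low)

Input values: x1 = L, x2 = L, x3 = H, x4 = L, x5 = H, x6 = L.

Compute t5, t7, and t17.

t5 = L, t7 = H, t17 = L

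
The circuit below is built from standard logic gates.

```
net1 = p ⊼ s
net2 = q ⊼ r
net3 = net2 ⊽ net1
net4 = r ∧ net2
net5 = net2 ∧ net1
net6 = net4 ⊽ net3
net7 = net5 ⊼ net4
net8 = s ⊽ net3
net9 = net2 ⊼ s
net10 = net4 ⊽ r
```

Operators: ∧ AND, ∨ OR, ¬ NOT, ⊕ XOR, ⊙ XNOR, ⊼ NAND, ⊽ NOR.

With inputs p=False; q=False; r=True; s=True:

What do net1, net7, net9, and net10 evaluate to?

net1 = True, net7 = False, net9 = False, net10 = False

net1 = p NAND s = False NAND True = True
net2 = q NAND r = False NAND True = True
net4 = r AND net2 = True AND True = True
net5 = net2 AND net1 = True AND True = True
net7 = net5 NAND net4 = True NAND True = False
net9 = net2 NAND s = True NAND True = False
net10 = net4 NOR r = True NOR True = False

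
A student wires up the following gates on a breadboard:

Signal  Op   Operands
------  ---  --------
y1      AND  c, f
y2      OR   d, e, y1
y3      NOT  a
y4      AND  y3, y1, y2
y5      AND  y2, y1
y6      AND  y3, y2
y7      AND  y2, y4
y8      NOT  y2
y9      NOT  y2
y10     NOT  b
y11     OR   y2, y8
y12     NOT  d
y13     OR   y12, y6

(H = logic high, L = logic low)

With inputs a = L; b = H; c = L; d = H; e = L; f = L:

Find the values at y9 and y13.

y1 = c AND f = L AND L = L
y2 = d OR e OR y1 = H OR L OR L = H
y3 = NOT a = NOT L = H
y6 = y3 AND y2 = H AND H = H
y9 = NOT y2 = NOT H = L
y12 = NOT d = NOT H = L
y13 = y12 OR y6 = L OR H = H

y9 = L, y13 = H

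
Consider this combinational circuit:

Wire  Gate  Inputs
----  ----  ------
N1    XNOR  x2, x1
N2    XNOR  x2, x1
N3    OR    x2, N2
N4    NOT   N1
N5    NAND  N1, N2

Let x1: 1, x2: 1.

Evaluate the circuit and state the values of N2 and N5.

N2 = 1, N5 = 0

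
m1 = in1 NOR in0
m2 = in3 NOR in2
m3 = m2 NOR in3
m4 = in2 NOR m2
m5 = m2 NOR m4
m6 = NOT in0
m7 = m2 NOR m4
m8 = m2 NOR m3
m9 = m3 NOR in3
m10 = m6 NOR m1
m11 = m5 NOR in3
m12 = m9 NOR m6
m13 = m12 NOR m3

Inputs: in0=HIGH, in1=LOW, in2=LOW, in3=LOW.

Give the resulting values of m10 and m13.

m10 = HIGH, m13 = HIGH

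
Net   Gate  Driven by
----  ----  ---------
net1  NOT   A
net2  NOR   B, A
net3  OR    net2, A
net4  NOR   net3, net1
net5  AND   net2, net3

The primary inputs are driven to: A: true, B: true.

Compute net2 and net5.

net2 = false, net5 = false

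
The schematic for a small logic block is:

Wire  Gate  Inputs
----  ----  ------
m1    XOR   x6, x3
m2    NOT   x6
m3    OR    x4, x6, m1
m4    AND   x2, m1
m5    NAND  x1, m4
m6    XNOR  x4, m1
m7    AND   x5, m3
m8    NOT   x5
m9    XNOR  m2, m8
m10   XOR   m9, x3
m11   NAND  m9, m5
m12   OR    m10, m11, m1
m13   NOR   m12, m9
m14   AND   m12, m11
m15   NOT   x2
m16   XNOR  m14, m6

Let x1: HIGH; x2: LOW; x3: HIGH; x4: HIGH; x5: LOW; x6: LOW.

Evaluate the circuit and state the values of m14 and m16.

m1 = x6 XOR x3 = LOW XOR HIGH = HIGH
m2 = NOT x6 = NOT LOW = HIGH
m4 = x2 AND m1 = LOW AND HIGH = LOW
m5 = x1 NAND m4 = HIGH NAND LOW = HIGH
m6 = x4 XNOR m1 = HIGH XNOR HIGH = HIGH
m8 = NOT x5 = NOT LOW = HIGH
m9 = m2 XNOR m8 = HIGH XNOR HIGH = HIGH
m10 = m9 XOR x3 = HIGH XOR HIGH = LOW
m11 = m9 NAND m5 = HIGH NAND HIGH = LOW
m12 = m10 OR m11 OR m1 = LOW OR LOW OR HIGH = HIGH
m14 = m12 AND m11 = HIGH AND LOW = LOW
m16 = m14 XNOR m6 = LOW XNOR HIGH = LOW

m14 = LOW  m16 = LOW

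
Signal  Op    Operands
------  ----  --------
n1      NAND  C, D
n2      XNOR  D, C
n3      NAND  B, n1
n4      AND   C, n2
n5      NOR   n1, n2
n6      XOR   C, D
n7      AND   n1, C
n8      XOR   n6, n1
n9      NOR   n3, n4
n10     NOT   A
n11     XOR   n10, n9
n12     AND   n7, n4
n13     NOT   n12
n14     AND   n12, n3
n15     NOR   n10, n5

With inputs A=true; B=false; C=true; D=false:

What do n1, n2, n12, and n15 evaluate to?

n1 = C NAND D = true NAND false = true
n2 = D XNOR C = false XNOR true = false
n4 = C AND n2 = true AND false = false
n5 = n1 NOR n2 = true NOR false = false
n7 = n1 AND C = true AND true = true
n10 = NOT A = NOT true = false
n12 = n7 AND n4 = true AND false = false
n15 = n10 NOR n5 = false NOR false = true

n1 = true, n2 = false, n12 = false, n15 = true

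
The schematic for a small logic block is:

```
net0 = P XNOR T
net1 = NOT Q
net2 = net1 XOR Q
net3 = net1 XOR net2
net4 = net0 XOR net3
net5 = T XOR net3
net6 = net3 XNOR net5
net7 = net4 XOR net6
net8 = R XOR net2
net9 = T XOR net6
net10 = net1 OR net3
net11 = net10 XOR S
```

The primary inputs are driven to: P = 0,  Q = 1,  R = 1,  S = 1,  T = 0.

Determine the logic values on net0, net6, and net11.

net0 = P XNOR T = 0 XNOR 0 = 1
net1 = NOT Q = NOT 1 = 0
net2 = net1 XOR Q = 0 XOR 1 = 1
net3 = net1 XOR net2 = 0 XOR 1 = 1
net5 = T XOR net3 = 0 XOR 1 = 1
net6 = net3 XNOR net5 = 1 XNOR 1 = 1
net10 = net1 OR net3 = 0 OR 1 = 1
net11 = net10 XOR S = 1 XOR 1 = 0

net0 = 1, net6 = 1, net11 = 0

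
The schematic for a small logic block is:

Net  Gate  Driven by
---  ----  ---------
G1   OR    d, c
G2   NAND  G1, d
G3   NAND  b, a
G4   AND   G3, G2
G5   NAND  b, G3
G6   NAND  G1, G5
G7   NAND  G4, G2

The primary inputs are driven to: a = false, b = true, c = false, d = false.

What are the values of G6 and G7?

G6 = true, G7 = false

G1 = d OR c = false OR false = false
G2 = G1 NAND d = false NAND false = true
G3 = b NAND a = true NAND false = true
G4 = G3 AND G2 = true AND true = true
G5 = b NAND G3 = true NAND true = false
G6 = G1 NAND G5 = false NAND false = true
G7 = G4 NAND G2 = true NAND true = false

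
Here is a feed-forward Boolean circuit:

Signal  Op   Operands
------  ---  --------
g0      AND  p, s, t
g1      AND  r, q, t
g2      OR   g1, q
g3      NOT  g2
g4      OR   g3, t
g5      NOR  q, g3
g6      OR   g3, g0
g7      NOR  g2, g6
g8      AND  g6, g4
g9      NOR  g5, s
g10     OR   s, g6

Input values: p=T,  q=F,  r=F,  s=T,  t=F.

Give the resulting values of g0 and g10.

g0 = p AND s AND t = T AND T AND F = F
g1 = r AND q AND t = F AND F AND F = F
g2 = g1 OR q = F OR F = F
g3 = NOT g2 = NOT F = T
g6 = g3 OR g0 = T OR F = T
g10 = s OR g6 = T OR T = T

g0 = F  g10 = T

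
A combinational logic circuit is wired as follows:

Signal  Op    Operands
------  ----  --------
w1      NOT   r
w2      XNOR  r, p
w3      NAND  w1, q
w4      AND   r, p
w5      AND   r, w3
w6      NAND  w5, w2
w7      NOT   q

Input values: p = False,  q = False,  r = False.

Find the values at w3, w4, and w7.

w3 = True  w4 = False  w7 = True

w1 = NOT r = NOT False = True
w3 = w1 NAND q = True NAND False = True
w4 = r AND p = False AND False = False
w7 = NOT q = NOT False = True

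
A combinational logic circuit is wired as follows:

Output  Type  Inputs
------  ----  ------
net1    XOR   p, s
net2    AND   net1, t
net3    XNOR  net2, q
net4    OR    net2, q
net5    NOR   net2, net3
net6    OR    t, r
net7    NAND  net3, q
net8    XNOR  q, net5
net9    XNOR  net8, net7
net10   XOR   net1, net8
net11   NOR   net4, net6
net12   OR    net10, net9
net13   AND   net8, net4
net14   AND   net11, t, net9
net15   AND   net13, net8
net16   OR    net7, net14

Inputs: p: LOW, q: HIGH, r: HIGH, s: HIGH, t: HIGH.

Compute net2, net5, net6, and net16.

net2 = HIGH, net5 = LOW, net6 = HIGH, net16 = LOW

net1 = p XOR s = LOW XOR HIGH = HIGH
net2 = net1 AND t = HIGH AND HIGH = HIGH
net3 = net2 XNOR q = HIGH XNOR HIGH = HIGH
net4 = net2 OR q = HIGH OR HIGH = HIGH
net5 = net2 NOR net3 = HIGH NOR HIGH = LOW
net6 = t OR r = HIGH OR HIGH = HIGH
net7 = net3 NAND q = HIGH NAND HIGH = LOW
net8 = q XNOR net5 = HIGH XNOR LOW = LOW
net9 = net8 XNOR net7 = LOW XNOR LOW = HIGH
net11 = net4 NOR net6 = HIGH NOR HIGH = LOW
net14 = net11 AND t AND net9 = LOW AND HIGH AND HIGH = LOW
net16 = net7 OR net14 = LOW OR LOW = LOW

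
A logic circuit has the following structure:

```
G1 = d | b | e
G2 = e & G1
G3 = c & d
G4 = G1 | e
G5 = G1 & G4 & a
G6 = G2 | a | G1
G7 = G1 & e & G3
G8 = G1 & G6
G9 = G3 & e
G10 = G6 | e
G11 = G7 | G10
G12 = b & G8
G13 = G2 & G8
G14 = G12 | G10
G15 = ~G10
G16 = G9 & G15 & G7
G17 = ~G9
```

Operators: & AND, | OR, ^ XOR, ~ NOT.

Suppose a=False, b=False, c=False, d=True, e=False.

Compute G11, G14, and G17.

G11 = True  G14 = True  G17 = True

G1 = d OR b OR e = True OR False OR False = True
G2 = e AND G1 = False AND True = False
G3 = c AND d = False AND True = False
G6 = G2 OR a OR G1 = False OR False OR True = True
G7 = G1 AND e AND G3 = True AND False AND False = False
G8 = G1 AND G6 = True AND True = True
G9 = G3 AND e = False AND False = False
G10 = G6 OR e = True OR False = True
G11 = G7 OR G10 = False OR True = True
G12 = b AND G8 = False AND True = False
G14 = G12 OR G10 = False OR True = True
G17 = NOT G9 = NOT False = True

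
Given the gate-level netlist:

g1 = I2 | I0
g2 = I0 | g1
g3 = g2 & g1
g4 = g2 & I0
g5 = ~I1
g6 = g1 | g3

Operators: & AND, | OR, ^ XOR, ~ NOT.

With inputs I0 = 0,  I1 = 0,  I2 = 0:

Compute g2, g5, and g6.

g2 = 0  g5 = 1  g6 = 0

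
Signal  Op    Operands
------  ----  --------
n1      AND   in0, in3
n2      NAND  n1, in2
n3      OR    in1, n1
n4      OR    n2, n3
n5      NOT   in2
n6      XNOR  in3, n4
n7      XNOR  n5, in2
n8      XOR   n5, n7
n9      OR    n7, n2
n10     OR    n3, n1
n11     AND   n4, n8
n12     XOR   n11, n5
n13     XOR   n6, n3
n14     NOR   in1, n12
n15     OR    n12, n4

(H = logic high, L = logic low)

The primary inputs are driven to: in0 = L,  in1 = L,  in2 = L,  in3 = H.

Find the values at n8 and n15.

n8 = H; n15 = H

n1 = in0 AND in3 = L AND H = L
n2 = n1 NAND in2 = L NAND L = H
n3 = in1 OR n1 = L OR L = L
n4 = n2 OR n3 = H OR L = H
n5 = NOT in2 = NOT L = H
n7 = n5 XNOR in2 = H XNOR L = L
n8 = n5 XOR n7 = H XOR L = H
n11 = n4 AND n8 = H AND H = H
n12 = n11 XOR n5 = H XOR H = L
n15 = n12 OR n4 = L OR H = H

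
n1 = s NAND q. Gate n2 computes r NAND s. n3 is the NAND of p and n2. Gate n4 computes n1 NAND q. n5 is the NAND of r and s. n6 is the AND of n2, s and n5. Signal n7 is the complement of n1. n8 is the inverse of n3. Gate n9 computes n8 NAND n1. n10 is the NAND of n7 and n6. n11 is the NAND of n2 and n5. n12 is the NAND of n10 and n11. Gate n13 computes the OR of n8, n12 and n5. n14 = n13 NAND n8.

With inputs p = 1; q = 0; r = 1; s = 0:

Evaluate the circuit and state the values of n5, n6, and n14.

n5 = 1, n6 = 0, n14 = 0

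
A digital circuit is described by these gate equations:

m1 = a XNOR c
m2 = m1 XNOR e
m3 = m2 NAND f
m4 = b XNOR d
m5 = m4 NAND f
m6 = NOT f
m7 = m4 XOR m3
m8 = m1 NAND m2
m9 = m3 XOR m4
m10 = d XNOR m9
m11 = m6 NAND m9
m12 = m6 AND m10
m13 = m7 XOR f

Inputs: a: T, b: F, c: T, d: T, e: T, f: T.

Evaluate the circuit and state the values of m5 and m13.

m5 = T; m13 = T

m1 = a XNOR c = T XNOR T = T
m2 = m1 XNOR e = T XNOR T = T
m3 = m2 NAND f = T NAND T = F
m4 = b XNOR d = F XNOR T = F
m5 = m4 NAND f = F NAND T = T
m7 = m4 XOR m3 = F XOR F = F
m13 = m7 XOR f = F XOR T = T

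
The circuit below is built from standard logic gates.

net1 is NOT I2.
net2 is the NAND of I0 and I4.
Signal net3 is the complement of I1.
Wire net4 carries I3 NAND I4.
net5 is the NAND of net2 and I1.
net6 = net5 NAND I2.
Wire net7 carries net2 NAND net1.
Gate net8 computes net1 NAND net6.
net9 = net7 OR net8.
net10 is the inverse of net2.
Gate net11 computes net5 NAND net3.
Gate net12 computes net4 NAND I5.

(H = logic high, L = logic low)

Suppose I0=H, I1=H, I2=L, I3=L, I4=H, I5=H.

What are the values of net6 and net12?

net6 = H  net12 = L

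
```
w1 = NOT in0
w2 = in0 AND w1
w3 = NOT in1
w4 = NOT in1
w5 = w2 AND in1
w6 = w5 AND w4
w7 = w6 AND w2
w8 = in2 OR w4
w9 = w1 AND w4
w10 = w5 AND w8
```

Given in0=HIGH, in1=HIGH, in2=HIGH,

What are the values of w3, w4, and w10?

w3 = LOW  w4 = LOW  w10 = LOW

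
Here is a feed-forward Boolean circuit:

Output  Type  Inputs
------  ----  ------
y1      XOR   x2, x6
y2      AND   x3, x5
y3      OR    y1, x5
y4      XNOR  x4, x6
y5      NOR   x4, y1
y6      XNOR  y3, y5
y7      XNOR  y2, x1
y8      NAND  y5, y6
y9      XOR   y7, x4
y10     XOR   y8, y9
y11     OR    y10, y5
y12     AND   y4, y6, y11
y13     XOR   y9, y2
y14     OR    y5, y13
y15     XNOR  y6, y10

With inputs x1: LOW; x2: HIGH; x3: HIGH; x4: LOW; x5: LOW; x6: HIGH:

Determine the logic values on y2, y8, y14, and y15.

y1 = x2 XOR x6 = HIGH XOR HIGH = LOW
y2 = x3 AND x5 = HIGH AND LOW = LOW
y3 = y1 OR x5 = LOW OR LOW = LOW
y5 = x4 NOR y1 = LOW NOR LOW = HIGH
y6 = y3 XNOR y5 = LOW XNOR HIGH = LOW
y7 = y2 XNOR x1 = LOW XNOR LOW = HIGH
y8 = y5 NAND y6 = HIGH NAND LOW = HIGH
y9 = y7 XOR x4 = HIGH XOR LOW = HIGH
y10 = y8 XOR y9 = HIGH XOR HIGH = LOW
y13 = y9 XOR y2 = HIGH XOR LOW = HIGH
y14 = y5 OR y13 = HIGH OR HIGH = HIGH
y15 = y6 XNOR y10 = LOW XNOR LOW = HIGH

y2 = LOW  y8 = HIGH  y14 = HIGH  y15 = HIGH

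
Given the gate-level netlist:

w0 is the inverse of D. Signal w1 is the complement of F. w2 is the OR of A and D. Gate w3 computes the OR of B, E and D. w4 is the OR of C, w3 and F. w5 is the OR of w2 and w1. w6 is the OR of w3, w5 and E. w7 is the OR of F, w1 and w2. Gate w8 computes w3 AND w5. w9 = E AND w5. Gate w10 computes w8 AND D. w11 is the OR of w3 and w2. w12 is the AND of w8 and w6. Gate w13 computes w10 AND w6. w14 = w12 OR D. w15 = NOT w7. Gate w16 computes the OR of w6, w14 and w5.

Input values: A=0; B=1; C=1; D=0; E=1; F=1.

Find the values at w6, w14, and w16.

w6 = 1; w14 = 0; w16 = 1

w1 = NOT F = NOT 1 = 0
w2 = A OR D = 0 OR 0 = 0
w3 = B OR E OR D = 1 OR 1 OR 0 = 1
w5 = w2 OR w1 = 0 OR 0 = 0
w6 = w3 OR w5 OR E = 1 OR 0 OR 1 = 1
w8 = w3 AND w5 = 1 AND 0 = 0
w12 = w8 AND w6 = 0 AND 1 = 0
w14 = w12 OR D = 0 OR 0 = 0
w16 = w6 OR w14 OR w5 = 1 OR 0 OR 0 = 1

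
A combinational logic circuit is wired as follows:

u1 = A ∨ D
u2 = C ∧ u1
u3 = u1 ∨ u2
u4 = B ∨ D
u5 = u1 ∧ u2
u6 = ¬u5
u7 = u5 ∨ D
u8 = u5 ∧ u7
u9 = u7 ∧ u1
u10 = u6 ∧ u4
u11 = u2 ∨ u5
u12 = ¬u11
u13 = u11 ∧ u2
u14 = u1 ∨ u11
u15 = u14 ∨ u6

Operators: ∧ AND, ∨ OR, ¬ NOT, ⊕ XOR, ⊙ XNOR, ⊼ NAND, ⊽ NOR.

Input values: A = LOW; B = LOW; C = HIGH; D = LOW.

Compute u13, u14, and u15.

u1 = A OR D = LOW OR LOW = LOW
u2 = C AND u1 = HIGH AND LOW = LOW
u5 = u1 AND u2 = LOW AND LOW = LOW
u6 = NOT u5 = NOT LOW = HIGH
u11 = u2 OR u5 = LOW OR LOW = LOW
u13 = u11 AND u2 = LOW AND LOW = LOW
u14 = u1 OR u11 = LOW OR LOW = LOW
u15 = u14 OR u6 = LOW OR HIGH = HIGH

u13 = LOW, u14 = LOW, u15 = HIGH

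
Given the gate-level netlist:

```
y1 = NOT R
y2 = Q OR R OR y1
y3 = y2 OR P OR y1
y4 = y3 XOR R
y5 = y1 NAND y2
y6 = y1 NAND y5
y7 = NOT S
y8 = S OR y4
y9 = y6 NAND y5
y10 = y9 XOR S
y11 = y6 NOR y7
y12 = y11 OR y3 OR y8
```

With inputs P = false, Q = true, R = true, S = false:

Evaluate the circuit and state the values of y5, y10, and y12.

y5 = true  y10 = false  y12 = true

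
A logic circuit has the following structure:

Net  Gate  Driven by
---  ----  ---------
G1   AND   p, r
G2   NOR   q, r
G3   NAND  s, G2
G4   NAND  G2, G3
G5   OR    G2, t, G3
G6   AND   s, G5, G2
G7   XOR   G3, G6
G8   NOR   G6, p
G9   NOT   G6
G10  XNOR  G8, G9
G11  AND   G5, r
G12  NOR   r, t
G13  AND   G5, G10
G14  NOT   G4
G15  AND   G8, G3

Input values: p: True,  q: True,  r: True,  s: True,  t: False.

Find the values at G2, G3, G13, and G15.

G2 = False, G3 = True, G13 = False, G15 = False

G2 = q NOR r = True NOR True = False
G3 = s NAND G2 = True NAND False = True
G5 = G2 OR t OR G3 = False OR False OR True = True
G6 = s AND G5 AND G2 = True AND True AND False = False
G8 = G6 NOR p = False NOR True = False
G9 = NOT G6 = NOT False = True
G10 = G8 XNOR G9 = False XNOR True = False
G13 = G5 AND G10 = True AND False = False
G15 = G8 AND G3 = False AND True = False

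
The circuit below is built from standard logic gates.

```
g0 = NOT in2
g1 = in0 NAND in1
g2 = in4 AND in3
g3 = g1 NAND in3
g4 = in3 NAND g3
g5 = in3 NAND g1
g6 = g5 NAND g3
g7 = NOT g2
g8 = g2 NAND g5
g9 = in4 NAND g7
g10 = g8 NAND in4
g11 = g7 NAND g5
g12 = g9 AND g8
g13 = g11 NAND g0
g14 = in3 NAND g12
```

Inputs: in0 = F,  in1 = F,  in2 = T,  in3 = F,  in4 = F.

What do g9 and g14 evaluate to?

g9 = T; g14 = T

g1 = in0 NAND in1 = F NAND F = T
g2 = in4 AND in3 = F AND F = F
g5 = in3 NAND g1 = F NAND T = T
g7 = NOT g2 = NOT F = T
g8 = g2 NAND g5 = F NAND T = T
g9 = in4 NAND g7 = F NAND T = T
g12 = g9 AND g8 = T AND T = T
g14 = in3 NAND g12 = F NAND T = T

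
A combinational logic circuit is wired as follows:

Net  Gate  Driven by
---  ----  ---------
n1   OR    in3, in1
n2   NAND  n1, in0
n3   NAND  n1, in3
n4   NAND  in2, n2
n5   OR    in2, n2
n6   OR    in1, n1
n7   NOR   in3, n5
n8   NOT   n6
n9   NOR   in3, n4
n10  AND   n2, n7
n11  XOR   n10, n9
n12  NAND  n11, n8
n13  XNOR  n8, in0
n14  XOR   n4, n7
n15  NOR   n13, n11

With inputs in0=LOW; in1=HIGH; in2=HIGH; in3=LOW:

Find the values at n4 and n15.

n4 = LOW, n15 = LOW

n1 = in3 OR in1 = LOW OR HIGH = HIGH
n2 = n1 NAND in0 = HIGH NAND LOW = HIGH
n4 = in2 NAND n2 = HIGH NAND HIGH = LOW
n5 = in2 OR n2 = HIGH OR HIGH = HIGH
n6 = in1 OR n1 = HIGH OR HIGH = HIGH
n7 = in3 NOR n5 = LOW NOR HIGH = LOW
n8 = NOT n6 = NOT HIGH = LOW
n9 = in3 NOR n4 = LOW NOR LOW = HIGH
n10 = n2 AND n7 = HIGH AND LOW = LOW
n11 = n10 XOR n9 = LOW XOR HIGH = HIGH
n13 = n8 XNOR in0 = LOW XNOR LOW = HIGH
n15 = n13 NOR n11 = HIGH NOR HIGH = LOW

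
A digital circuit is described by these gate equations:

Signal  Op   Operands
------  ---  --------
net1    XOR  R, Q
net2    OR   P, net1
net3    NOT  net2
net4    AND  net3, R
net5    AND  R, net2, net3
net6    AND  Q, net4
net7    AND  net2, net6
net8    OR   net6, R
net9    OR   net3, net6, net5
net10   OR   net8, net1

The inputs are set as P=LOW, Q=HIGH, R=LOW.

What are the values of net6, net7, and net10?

net6 = LOW  net7 = LOW  net10 = HIGH

net1 = R XOR Q = LOW XOR HIGH = HIGH
net2 = P OR net1 = LOW OR HIGH = HIGH
net3 = NOT net2 = NOT HIGH = LOW
net4 = net3 AND R = LOW AND LOW = LOW
net6 = Q AND net4 = HIGH AND LOW = LOW
net7 = net2 AND net6 = HIGH AND LOW = LOW
net8 = net6 OR R = LOW OR LOW = LOW
net10 = net8 OR net1 = LOW OR HIGH = HIGH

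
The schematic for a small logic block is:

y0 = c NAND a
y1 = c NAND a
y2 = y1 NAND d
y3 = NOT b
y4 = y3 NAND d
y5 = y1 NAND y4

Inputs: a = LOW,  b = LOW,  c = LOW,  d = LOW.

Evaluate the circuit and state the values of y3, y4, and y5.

y3 = HIGH  y4 = HIGH  y5 = LOW

y1 = c NAND a = LOW NAND LOW = HIGH
y3 = NOT b = NOT LOW = HIGH
y4 = y3 NAND d = HIGH NAND LOW = HIGH
y5 = y1 NAND y4 = HIGH NAND HIGH = LOW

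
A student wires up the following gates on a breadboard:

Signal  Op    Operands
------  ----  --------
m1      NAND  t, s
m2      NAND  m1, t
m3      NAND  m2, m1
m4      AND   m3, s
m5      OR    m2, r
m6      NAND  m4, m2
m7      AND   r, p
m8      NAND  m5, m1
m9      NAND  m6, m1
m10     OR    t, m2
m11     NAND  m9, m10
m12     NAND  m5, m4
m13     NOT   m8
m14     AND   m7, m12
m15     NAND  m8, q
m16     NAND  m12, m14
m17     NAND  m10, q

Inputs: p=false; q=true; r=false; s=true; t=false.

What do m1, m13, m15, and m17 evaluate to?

m1 = t NAND s = false NAND true = true
m2 = m1 NAND t = true NAND false = true
m5 = m2 OR r = true OR false = true
m8 = m5 NAND m1 = true NAND true = false
m10 = t OR m2 = false OR true = true
m13 = NOT m8 = NOT false = true
m15 = m8 NAND q = false NAND true = true
m17 = m10 NAND q = true NAND true = false

m1 = true  m13 = true  m15 = true  m17 = false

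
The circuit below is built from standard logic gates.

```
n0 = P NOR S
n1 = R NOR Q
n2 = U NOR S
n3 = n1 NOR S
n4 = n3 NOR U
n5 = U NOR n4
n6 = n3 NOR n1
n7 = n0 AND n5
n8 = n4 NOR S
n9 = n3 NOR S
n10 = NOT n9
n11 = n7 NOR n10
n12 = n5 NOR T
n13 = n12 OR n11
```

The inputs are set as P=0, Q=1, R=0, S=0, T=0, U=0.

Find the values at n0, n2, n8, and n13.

n0 = 1  n2 = 1  n8 = 1  n13 = 0

n0 = P NOR S = 0 NOR 0 = 1
n1 = R NOR Q = 0 NOR 1 = 0
n2 = U NOR S = 0 NOR 0 = 1
n3 = n1 NOR S = 0 NOR 0 = 1
n4 = n3 NOR U = 1 NOR 0 = 0
n5 = U NOR n4 = 0 NOR 0 = 1
n7 = n0 AND n5 = 1 AND 1 = 1
n8 = n4 NOR S = 0 NOR 0 = 1
n9 = n3 NOR S = 1 NOR 0 = 0
n10 = NOT n9 = NOT 0 = 1
n11 = n7 NOR n10 = 1 NOR 1 = 0
n12 = n5 NOR T = 1 NOR 0 = 0
n13 = n12 OR n11 = 0 OR 0 = 0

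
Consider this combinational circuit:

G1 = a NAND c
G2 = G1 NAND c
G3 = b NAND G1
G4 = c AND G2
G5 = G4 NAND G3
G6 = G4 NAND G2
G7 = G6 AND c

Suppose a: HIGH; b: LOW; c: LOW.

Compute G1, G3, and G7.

G1 = HIGH, G3 = HIGH, G7 = LOW

G1 = a NAND c = HIGH NAND LOW = HIGH
G2 = G1 NAND c = HIGH NAND LOW = HIGH
G3 = b NAND G1 = LOW NAND HIGH = HIGH
G4 = c AND G2 = LOW AND HIGH = LOW
G6 = G4 NAND G2 = LOW NAND HIGH = HIGH
G7 = G6 AND c = HIGH AND LOW = LOW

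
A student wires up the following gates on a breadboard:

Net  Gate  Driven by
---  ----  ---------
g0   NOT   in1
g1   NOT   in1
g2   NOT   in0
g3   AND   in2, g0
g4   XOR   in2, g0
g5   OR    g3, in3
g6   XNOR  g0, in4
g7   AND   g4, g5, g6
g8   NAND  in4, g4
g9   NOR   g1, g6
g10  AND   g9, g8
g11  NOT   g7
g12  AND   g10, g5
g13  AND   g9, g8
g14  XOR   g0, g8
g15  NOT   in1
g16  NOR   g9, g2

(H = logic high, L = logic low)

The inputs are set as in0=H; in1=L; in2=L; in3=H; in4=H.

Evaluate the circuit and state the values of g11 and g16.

g11 = L, g16 = H

g0 = NOT in1 = NOT L = H
g1 = NOT in1 = NOT L = H
g2 = NOT in0 = NOT H = L
g3 = in2 AND g0 = L AND H = L
g4 = in2 XOR g0 = L XOR H = H
g5 = g3 OR in3 = L OR H = H
g6 = g0 XNOR in4 = H XNOR H = H
g7 = g4 AND g5 AND g6 = H AND H AND H = H
g9 = g1 NOR g6 = H NOR H = L
g11 = NOT g7 = NOT H = L
g16 = g9 NOR g2 = L NOR L = H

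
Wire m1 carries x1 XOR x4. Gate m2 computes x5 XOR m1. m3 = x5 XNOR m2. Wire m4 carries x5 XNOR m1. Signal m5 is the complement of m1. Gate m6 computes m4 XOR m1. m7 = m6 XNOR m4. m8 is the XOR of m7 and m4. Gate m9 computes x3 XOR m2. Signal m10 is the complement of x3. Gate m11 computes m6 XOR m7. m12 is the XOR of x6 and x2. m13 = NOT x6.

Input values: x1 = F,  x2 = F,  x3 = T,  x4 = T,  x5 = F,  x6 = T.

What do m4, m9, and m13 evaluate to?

m1 = x1 XOR x4 = F XOR T = T
m2 = x5 XOR m1 = F XOR T = T
m4 = x5 XNOR m1 = F XNOR T = F
m9 = x3 XOR m2 = T XOR T = F
m13 = NOT x6 = NOT T = F

m4 = F, m9 = F, m13 = F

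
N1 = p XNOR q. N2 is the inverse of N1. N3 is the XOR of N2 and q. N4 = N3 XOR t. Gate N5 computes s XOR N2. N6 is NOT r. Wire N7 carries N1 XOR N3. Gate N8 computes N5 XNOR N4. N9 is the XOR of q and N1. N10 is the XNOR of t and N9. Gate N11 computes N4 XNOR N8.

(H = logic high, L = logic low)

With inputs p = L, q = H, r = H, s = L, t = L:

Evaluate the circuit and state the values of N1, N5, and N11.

N1 = p XNOR q = L XNOR H = L
N2 = NOT N1 = NOT L = H
N3 = N2 XOR q = H XOR H = L
N4 = N3 XOR t = L XOR L = L
N5 = s XOR N2 = L XOR H = H
N8 = N5 XNOR N4 = H XNOR L = L
N11 = N4 XNOR N8 = L XNOR L = H

N1 = L; N5 = H; N11 = H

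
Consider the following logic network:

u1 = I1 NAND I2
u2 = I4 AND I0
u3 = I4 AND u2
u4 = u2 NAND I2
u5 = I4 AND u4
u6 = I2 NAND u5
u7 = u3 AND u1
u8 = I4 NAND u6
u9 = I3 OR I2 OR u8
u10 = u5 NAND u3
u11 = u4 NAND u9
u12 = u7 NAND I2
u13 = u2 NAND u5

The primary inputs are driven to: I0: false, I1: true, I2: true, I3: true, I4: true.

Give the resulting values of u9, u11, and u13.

u9 = true, u11 = false, u13 = true

u2 = I4 AND I0 = true AND false = false
u4 = u2 NAND I2 = false NAND true = true
u5 = I4 AND u4 = true AND true = true
u6 = I2 NAND u5 = true NAND true = false
u8 = I4 NAND u6 = true NAND false = true
u9 = I3 OR I2 OR u8 = true OR true OR true = true
u11 = u4 NAND u9 = true NAND true = false
u13 = u2 NAND u5 = false NAND true = true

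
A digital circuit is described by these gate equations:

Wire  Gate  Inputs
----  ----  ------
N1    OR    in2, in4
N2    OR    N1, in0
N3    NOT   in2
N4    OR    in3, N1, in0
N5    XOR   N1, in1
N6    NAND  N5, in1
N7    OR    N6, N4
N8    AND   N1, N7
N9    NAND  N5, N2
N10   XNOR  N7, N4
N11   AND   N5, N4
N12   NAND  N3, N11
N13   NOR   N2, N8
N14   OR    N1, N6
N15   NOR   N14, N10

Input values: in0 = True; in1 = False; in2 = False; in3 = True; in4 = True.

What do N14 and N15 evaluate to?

N1 = in2 OR in4 = False OR True = True
N4 = in3 OR N1 OR in0 = True OR True OR True = True
N5 = N1 XOR in1 = True XOR False = True
N6 = N5 NAND in1 = True NAND False = True
N7 = N6 OR N4 = True OR True = True
N10 = N7 XNOR N4 = True XNOR True = True
N14 = N1 OR N6 = True OR True = True
N15 = N14 NOR N10 = True NOR True = False

N14 = True  N15 = False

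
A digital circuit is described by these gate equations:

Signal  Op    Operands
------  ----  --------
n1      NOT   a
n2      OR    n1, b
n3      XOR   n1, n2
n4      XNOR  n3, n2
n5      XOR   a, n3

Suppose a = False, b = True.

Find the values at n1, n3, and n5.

n1 = True  n3 = False  n5 = False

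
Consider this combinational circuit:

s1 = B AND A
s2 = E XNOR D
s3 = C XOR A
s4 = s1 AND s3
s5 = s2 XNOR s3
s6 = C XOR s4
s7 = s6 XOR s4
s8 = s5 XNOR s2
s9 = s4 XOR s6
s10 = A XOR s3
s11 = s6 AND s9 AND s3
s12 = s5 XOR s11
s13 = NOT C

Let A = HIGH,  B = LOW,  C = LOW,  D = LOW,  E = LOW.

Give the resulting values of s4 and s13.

s4 = LOW  s13 = HIGH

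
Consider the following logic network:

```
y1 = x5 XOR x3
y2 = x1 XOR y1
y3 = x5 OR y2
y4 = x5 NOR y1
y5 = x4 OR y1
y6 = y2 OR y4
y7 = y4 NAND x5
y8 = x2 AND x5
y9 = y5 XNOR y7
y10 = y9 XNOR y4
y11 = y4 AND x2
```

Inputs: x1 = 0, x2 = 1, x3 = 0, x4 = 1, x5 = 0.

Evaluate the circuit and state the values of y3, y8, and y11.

y3 = 0, y8 = 0, y11 = 1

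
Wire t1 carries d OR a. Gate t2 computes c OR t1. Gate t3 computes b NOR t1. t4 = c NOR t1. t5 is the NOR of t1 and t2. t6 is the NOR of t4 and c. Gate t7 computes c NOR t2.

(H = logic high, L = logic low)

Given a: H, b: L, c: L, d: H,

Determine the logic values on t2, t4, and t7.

t1 = d OR a = H OR H = H
t2 = c OR t1 = L OR H = H
t4 = c NOR t1 = L NOR H = L
t7 = c NOR t2 = L NOR H = L

t2 = H, t4 = L, t7 = L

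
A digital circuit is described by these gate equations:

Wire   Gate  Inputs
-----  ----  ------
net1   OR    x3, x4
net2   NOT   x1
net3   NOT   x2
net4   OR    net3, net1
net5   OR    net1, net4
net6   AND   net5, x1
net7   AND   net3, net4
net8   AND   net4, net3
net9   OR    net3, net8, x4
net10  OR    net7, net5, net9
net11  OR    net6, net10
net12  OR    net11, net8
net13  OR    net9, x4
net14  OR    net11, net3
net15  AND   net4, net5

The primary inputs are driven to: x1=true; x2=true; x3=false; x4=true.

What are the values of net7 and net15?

net7 = false; net15 = true

net1 = x3 OR x4 = false OR true = true
net3 = NOT x2 = NOT true = false
net4 = net3 OR net1 = false OR true = true
net5 = net1 OR net4 = true OR true = true
net7 = net3 AND net4 = false AND true = false
net15 = net4 AND net5 = true AND true = true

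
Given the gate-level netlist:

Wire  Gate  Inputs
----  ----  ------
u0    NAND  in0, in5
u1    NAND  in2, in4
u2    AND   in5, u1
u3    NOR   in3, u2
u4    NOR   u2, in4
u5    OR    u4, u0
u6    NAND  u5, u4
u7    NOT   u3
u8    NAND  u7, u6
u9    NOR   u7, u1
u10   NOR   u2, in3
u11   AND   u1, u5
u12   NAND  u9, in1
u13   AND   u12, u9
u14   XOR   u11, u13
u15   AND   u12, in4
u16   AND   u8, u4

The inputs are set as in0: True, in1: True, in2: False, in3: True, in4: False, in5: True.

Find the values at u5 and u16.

u0 = in0 NAND in5 = True NAND True = False
u1 = in2 NAND in4 = False NAND False = True
u2 = in5 AND u1 = True AND True = True
u3 = in3 NOR u2 = True NOR True = False
u4 = u2 NOR in4 = True NOR False = False
u5 = u4 OR u0 = False OR False = False
u6 = u5 NAND u4 = False NAND False = True
u7 = NOT u3 = NOT False = True
u8 = u7 NAND u6 = True NAND True = False
u16 = u8 AND u4 = False AND False = False

u5 = False, u16 = False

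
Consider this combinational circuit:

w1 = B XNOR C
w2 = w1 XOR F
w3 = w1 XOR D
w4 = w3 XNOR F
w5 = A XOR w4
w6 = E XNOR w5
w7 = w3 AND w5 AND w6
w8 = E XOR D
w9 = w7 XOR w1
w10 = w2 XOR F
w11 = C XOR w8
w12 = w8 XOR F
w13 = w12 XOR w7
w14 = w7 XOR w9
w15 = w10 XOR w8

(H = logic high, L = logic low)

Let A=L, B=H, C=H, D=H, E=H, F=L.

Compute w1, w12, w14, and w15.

w1 = H, w12 = L, w14 = H, w15 = H

w1 = B XNOR C = H XNOR H = H
w2 = w1 XOR F = H XOR L = H
w3 = w1 XOR D = H XOR H = L
w4 = w3 XNOR F = L XNOR L = H
w5 = A XOR w4 = L XOR H = H
w6 = E XNOR w5 = H XNOR H = H
w7 = w3 AND w5 AND w6 = L AND H AND H = L
w8 = E XOR D = H XOR H = L
w9 = w7 XOR w1 = L XOR H = H
w10 = w2 XOR F = H XOR L = H
w12 = w8 XOR F = L XOR L = L
w14 = w7 XOR w9 = L XOR H = H
w15 = w10 XOR w8 = H XOR L = H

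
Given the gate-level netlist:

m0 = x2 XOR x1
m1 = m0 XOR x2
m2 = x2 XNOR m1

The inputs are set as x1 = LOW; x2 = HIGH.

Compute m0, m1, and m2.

m0 = HIGH  m1 = LOW  m2 = LOW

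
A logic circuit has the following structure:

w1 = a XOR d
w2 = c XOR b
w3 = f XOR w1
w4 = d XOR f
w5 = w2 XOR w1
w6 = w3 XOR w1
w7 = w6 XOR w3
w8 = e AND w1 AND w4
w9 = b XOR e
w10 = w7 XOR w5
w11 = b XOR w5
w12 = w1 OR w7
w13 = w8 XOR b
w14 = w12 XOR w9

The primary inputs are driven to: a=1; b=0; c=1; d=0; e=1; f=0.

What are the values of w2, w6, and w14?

w1 = a XOR d = 1 XOR 0 = 1
w2 = c XOR b = 1 XOR 0 = 1
w3 = f XOR w1 = 0 XOR 1 = 1
w6 = w3 XOR w1 = 1 XOR 1 = 0
w7 = w6 XOR w3 = 0 XOR 1 = 1
w9 = b XOR e = 0 XOR 1 = 1
w12 = w1 OR w7 = 1 OR 1 = 1
w14 = w12 XOR w9 = 1 XOR 1 = 0

w2 = 1; w6 = 0; w14 = 0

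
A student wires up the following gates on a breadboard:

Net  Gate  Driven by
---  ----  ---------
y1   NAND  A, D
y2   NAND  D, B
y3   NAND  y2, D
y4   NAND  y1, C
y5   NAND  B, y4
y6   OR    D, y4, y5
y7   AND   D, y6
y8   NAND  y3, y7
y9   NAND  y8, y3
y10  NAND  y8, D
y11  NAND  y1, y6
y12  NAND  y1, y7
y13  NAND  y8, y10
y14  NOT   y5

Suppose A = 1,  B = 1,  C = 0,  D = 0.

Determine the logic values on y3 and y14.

y3 = 1, y14 = 1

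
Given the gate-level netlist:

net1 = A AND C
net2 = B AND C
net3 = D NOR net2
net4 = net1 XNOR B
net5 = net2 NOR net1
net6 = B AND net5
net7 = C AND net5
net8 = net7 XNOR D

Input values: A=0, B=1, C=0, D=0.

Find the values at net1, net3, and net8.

net1 = 0, net3 = 1, net8 = 1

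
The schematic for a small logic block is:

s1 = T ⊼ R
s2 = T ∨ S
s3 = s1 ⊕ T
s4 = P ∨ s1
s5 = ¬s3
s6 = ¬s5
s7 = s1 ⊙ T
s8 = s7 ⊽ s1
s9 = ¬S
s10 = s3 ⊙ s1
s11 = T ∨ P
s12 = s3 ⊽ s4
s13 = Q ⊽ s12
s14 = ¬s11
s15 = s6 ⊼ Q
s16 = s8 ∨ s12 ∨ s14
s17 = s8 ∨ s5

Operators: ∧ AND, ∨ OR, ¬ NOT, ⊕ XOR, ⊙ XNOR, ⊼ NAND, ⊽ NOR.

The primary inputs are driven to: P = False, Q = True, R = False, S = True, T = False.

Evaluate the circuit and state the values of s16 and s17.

s16 = True, s17 = False

s1 = T NAND R = False NAND False = True
s3 = s1 XOR T = True XOR False = True
s4 = P OR s1 = False OR True = True
s5 = NOT s3 = NOT True = False
s7 = s1 XNOR T = True XNOR False = False
s8 = s7 NOR s1 = False NOR True = False
s11 = T OR P = False OR False = False
s12 = s3 NOR s4 = True NOR True = False
s14 = NOT s11 = NOT False = True
s16 = s8 OR s12 OR s14 = False OR False OR True = True
s17 = s8 OR s5 = False OR False = False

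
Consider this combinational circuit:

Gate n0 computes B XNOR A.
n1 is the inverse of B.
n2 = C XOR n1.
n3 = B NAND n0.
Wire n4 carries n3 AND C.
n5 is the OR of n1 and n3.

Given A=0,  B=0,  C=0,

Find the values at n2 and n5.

n0 = B XNOR A = 0 XNOR 0 = 1
n1 = NOT B = NOT 0 = 1
n2 = C XOR n1 = 0 XOR 1 = 1
n3 = B NAND n0 = 0 NAND 1 = 1
n5 = n1 OR n3 = 1 OR 1 = 1

n2 = 1; n5 = 1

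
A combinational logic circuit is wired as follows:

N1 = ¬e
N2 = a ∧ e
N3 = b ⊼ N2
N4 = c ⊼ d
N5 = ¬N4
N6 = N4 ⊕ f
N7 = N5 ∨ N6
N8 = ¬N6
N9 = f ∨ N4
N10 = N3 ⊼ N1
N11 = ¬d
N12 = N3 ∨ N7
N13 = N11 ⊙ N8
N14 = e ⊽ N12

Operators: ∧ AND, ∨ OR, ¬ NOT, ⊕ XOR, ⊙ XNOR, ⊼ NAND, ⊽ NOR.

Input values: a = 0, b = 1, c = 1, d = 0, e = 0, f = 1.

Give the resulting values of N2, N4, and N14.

N2 = 0; N4 = 1; N14 = 0

N2 = a AND e = 0 AND 0 = 0
N3 = b NAND N2 = 1 NAND 0 = 1
N4 = c NAND d = 1 NAND 0 = 1
N5 = NOT N4 = NOT 1 = 0
N6 = N4 XOR f = 1 XOR 1 = 0
N7 = N5 OR N6 = 0 OR 0 = 0
N12 = N3 OR N7 = 1 OR 0 = 1
N14 = e NOR N12 = 0 NOR 1 = 0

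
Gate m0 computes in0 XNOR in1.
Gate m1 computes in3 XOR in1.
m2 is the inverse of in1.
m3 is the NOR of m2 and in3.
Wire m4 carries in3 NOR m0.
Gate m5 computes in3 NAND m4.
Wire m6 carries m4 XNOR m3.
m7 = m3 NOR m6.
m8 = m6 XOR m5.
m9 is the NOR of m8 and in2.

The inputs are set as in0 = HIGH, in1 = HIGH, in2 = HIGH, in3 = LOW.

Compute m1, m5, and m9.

m1 = HIGH  m5 = HIGH  m9 = LOW

m0 = in0 XNOR in1 = HIGH XNOR HIGH = HIGH
m1 = in3 XOR in1 = LOW XOR HIGH = HIGH
m2 = NOT in1 = NOT HIGH = LOW
m3 = m2 NOR in3 = LOW NOR LOW = HIGH
m4 = in3 NOR m0 = LOW NOR HIGH = LOW
m5 = in3 NAND m4 = LOW NAND LOW = HIGH
m6 = m4 XNOR m3 = LOW XNOR HIGH = LOW
m8 = m6 XOR m5 = LOW XOR HIGH = HIGH
m9 = m8 NOR in2 = HIGH NOR HIGH = LOW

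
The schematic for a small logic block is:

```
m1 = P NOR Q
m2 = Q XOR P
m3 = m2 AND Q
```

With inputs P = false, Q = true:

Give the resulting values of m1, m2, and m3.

m1 = false  m2 = true  m3 = true

m1 = P NOR Q = false NOR true = false
m2 = Q XOR P = true XOR false = true
m3 = m2 AND Q = true AND true = true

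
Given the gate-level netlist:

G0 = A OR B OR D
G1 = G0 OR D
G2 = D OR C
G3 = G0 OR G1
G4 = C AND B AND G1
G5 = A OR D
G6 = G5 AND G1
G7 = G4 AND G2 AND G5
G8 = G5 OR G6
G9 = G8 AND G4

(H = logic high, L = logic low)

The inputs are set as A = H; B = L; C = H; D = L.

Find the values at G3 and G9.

G0 = A OR B OR D = H OR L OR L = H
G1 = G0 OR D = H OR L = H
G3 = G0 OR G1 = H OR H = H
G4 = C AND B AND G1 = H AND L AND H = L
G5 = A OR D = H OR L = H
G6 = G5 AND G1 = H AND H = H
G8 = G5 OR G6 = H OR H = H
G9 = G8 AND G4 = H AND L = L

G3 = H; G9 = L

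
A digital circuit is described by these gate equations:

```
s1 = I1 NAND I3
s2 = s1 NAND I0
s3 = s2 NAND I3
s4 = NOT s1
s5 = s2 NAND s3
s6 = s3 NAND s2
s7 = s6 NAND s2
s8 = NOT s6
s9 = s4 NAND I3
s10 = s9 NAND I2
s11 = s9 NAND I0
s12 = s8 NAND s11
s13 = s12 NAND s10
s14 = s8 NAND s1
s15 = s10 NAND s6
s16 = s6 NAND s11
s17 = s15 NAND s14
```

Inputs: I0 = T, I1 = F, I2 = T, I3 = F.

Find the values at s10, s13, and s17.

s10 = F, s13 = T, s17 = F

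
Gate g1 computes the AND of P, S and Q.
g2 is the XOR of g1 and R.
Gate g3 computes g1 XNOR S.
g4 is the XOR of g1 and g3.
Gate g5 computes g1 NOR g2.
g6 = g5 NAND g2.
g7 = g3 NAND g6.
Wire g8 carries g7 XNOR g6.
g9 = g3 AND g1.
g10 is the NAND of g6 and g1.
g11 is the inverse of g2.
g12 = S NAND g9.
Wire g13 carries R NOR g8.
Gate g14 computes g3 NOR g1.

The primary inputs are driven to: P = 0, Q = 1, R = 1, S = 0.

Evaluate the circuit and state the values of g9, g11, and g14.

g1 = P AND S AND Q = 0 AND 0 AND 1 = 0
g2 = g1 XOR R = 0 XOR 1 = 1
g3 = g1 XNOR S = 0 XNOR 0 = 1
g9 = g3 AND g1 = 1 AND 0 = 0
g11 = NOT g2 = NOT 1 = 0
g14 = g3 NOR g1 = 1 NOR 0 = 0

g9 = 0  g11 = 0  g14 = 0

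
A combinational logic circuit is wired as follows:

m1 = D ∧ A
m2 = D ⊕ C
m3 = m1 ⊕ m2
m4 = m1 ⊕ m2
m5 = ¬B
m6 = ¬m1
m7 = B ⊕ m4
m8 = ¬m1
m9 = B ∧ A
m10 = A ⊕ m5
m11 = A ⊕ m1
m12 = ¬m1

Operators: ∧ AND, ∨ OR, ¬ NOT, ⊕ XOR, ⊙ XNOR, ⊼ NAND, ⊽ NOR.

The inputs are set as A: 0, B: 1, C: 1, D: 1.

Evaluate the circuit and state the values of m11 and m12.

m11 = 0  m12 = 1

m1 = D AND A = 1 AND 0 = 0
m11 = A XOR m1 = 0 XOR 0 = 0
m12 = NOT m1 = NOT 0 = 1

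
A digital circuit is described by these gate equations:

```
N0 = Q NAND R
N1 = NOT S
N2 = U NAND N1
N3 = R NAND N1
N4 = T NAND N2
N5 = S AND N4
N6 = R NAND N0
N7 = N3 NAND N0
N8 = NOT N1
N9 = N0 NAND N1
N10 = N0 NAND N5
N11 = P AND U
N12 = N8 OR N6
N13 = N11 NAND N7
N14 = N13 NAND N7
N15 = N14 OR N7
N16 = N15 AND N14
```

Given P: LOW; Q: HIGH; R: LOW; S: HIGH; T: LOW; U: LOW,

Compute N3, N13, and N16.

N3 = HIGH  N13 = HIGH  N16 = HIGH

N0 = Q NAND R = HIGH NAND LOW = HIGH
N1 = NOT S = NOT HIGH = LOW
N3 = R NAND N1 = LOW NAND LOW = HIGH
N7 = N3 NAND N0 = HIGH NAND HIGH = LOW
N11 = P AND U = LOW AND LOW = LOW
N13 = N11 NAND N7 = LOW NAND LOW = HIGH
N14 = N13 NAND N7 = HIGH NAND LOW = HIGH
N15 = N14 OR N7 = HIGH OR LOW = HIGH
N16 = N15 AND N14 = HIGH AND HIGH = HIGH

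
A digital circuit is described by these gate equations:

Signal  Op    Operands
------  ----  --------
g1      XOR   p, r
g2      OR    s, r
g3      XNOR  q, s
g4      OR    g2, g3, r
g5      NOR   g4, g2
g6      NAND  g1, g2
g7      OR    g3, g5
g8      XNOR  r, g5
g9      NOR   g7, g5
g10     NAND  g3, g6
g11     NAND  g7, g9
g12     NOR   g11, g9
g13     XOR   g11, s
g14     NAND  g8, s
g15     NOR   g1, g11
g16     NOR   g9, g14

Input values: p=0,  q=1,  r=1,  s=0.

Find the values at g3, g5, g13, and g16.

g3 = 0, g5 = 0, g13 = 1, g16 = 0

g2 = s OR r = 0 OR 1 = 1
g3 = q XNOR s = 1 XNOR 0 = 0
g4 = g2 OR g3 OR r = 1 OR 0 OR 1 = 1
g5 = g4 NOR g2 = 1 NOR 1 = 0
g7 = g3 OR g5 = 0 OR 0 = 0
g8 = r XNOR g5 = 1 XNOR 0 = 0
g9 = g7 NOR g5 = 0 NOR 0 = 1
g11 = g7 NAND g9 = 0 NAND 1 = 1
g13 = g11 XOR s = 1 XOR 0 = 1
g14 = g8 NAND s = 0 NAND 0 = 1
g16 = g9 NOR g14 = 1 NOR 1 = 0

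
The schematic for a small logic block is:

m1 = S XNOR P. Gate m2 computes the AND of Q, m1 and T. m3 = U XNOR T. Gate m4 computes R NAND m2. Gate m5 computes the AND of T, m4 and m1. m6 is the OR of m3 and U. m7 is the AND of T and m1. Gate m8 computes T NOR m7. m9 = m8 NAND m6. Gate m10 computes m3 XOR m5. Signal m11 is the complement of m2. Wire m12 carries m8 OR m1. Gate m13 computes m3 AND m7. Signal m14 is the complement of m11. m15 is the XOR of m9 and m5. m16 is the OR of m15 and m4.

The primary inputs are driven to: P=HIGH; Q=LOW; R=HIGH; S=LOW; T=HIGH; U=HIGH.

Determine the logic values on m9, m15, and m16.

m9 = HIGH  m15 = HIGH  m16 = HIGH

m1 = S XNOR P = LOW XNOR HIGH = LOW
m2 = Q AND m1 AND T = LOW AND LOW AND HIGH = LOW
m3 = U XNOR T = HIGH XNOR HIGH = HIGH
m4 = R NAND m2 = HIGH NAND LOW = HIGH
m5 = T AND m4 AND m1 = HIGH AND HIGH AND LOW = LOW
m6 = m3 OR U = HIGH OR HIGH = HIGH
m7 = T AND m1 = HIGH AND LOW = LOW
m8 = T NOR m7 = HIGH NOR LOW = LOW
m9 = m8 NAND m6 = LOW NAND HIGH = HIGH
m15 = m9 XOR m5 = HIGH XOR LOW = HIGH
m16 = m15 OR m4 = HIGH OR HIGH = HIGH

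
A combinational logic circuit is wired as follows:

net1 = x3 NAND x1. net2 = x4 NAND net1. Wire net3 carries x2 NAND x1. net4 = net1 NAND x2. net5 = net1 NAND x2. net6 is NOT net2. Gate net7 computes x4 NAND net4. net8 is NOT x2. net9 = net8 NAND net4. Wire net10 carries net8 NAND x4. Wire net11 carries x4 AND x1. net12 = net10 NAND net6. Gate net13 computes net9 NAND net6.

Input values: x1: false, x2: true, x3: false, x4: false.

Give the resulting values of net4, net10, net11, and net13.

net4 = false  net10 = true  net11 = false  net13 = true

net1 = x3 NAND x1 = false NAND false = true
net2 = x4 NAND net1 = false NAND true = true
net4 = net1 NAND x2 = true NAND true = false
net6 = NOT net2 = NOT true = false
net8 = NOT x2 = NOT true = false
net9 = net8 NAND net4 = false NAND false = true
net10 = net8 NAND x4 = false NAND false = true
net11 = x4 AND x1 = false AND false = false
net13 = net9 NAND net6 = true NAND false = true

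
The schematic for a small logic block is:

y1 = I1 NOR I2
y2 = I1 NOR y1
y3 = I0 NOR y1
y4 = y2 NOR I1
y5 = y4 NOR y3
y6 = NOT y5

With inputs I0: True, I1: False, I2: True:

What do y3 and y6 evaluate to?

y1 = I1 NOR I2 = False NOR True = False
y2 = I1 NOR y1 = False NOR False = True
y3 = I0 NOR y1 = True NOR False = False
y4 = y2 NOR I1 = True NOR False = False
y5 = y4 NOR y3 = False NOR False = True
y6 = NOT y5 = NOT True = False

y3 = False; y6 = False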